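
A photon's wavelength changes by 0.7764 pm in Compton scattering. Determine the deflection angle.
47.16°

From the Compton formula Δλ = λ_C(1 - cos θ), we can solve for θ:

cos θ = 1 - Δλ/λ_C

Given:
- Δλ = 0.7764 pm
- λ_C = h/(m_e·c) ≈ 2.42631024 pm

cos θ = 1 - 0.7764/2.42631024
cos θ = 1 - 0.319992
cos θ = 0.680008

θ = arccos(0.680008)
θ = 47.16°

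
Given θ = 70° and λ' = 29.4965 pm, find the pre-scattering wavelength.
27.9000 pm

From λ' = λ + Δλ, we have λ = λ' - Δλ

First calculate the Compton shift:
Δλ = λ_C(1 - cos θ)
Δλ = 2.4263 × (1 - cos(70°))
Δλ = 2.4263 × 0.6580
Δλ = 1.5965 pm

Initial wavelength:
λ = λ' - Δλ
λ = 29.4965 - 1.5965
λ = 27.9000 pm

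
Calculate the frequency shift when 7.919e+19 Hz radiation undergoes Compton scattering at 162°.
4.400e+19 Hz (decrease)

Convert frequency to wavelength (c = 299792458 m/s):
λ₀ = c/f₀ = 299792458/7.919e+19 = 3.7857363e-12 m = 3.7857 pm

Calculate Compton shift:
Δλ = λ_C(1 - cos(162°)) = 4.7339 pm

Final wavelength:
λ' = λ₀ + Δλ = 3.7857 + 4.7339 = 8.5196 pm

Final frequency:
f' = c/λ' = 299792458/8.5196047e-12 = 3.5188541e+19 Hz

Frequency shift (decrease):
Δf = f₀ - f' = 7.919e+19 - 3.5188541e+19 = 4.400e+19 Hz

(Intermediate values are shown rounded; full precision is carried through to the final answer.)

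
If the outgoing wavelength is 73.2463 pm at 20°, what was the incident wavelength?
73.1000 pm

From λ' = λ + Δλ, we have λ = λ' - Δλ

First calculate the Compton shift:
Δλ = λ_C(1 - cos θ)
Δλ = 2.4263 × (1 - cos(20°))
Δλ = 2.4263 × 0.0603
Δλ = 0.1463 pm

Initial wavelength:
λ = λ' - Δλ
λ = 73.2463 - 0.1463
λ = 73.1000 pm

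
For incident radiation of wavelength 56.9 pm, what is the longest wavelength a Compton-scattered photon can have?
61.7526 pm (at θ = 180°)

The Compton shift is Δλ = λ_C(1 − cos θ).

Since cos θ ranges from −1 to 1, the factor (1 − cos θ) ranges from 0 to 2; the maximum shift occurs at θ = 180° (backscattering):
Δλ_max = 2λ_C = 2 × 2.4263 pm = 4.8526 pm

Maximum scattered wavelength:
λ'_max = λ₀ + Δλ_max = 56.9 + 4.8526 = 61.7526 pm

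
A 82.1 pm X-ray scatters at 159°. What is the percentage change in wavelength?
5.7143%

Calculate the Compton shift:
Δλ = λ_C(1 - cos(159°))
Δλ = 2.4263 × (1 - cos(159°))
Δλ = 2.4263 × 1.9336
Δλ = 4.6915 pm

Percentage change:
(Δλ/λ₀) × 100 = (4.6915/82.1) × 100
= 5.7143%

(Intermediate values are shown rounded; full precision is carried through to the final answer.)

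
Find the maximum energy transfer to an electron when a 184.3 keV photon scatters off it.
77.2318 keV

Maximum energy transfer occurs at θ = 180° (backscattering).

Initial photon: E₀ = 184.3 keV → λ₀ = 6.7273 pm

Maximum Compton shift (at 180°):
Δλ_max = 2λ_C = 2 × 2.4263 = 4.8526 pm

Final wavelength:
λ' = 6.7273 + 4.8526 = 11.5799 pm

Minimum photon energy (maximum energy to electron):
E'_min = hc/λ' = 107.0682 keV

Maximum electron kinetic energy:
K_max = E₀ - E'_min = 184.3000 - 107.0682 = 77.2318 keV

(Intermediate values are shown rounded; full precision is carried through to the final answer.)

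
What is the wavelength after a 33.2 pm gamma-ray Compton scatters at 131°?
37.2181 pm

Using the Compton scattering formula:
λ' = λ + Δλ = λ + λ_C(1 - cos θ)

Given:
- Initial wavelength λ = 33.2 pm
- Scattering angle θ = 131°
- Compton wavelength λ_C ≈ 2.4263 pm

Calculate the shift:
Δλ = 2.4263 × (1 - cos(131°))
Δλ = 2.4263 × 1.6561
Δλ = 4.0181 pm

Final wavelength:
λ' = 33.2 + 4.0181 = 37.2181 pm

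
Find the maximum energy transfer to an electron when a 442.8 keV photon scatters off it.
280.7847 keV

Maximum energy transfer occurs at θ = 180° (backscattering).

Initial photon: E₀ = 442.8 keV → λ₀ = 2.8000 pm

Maximum Compton shift (at 180°):
Δλ_max = 2λ_C = 2 × 2.4263 = 4.8526 pm

Final wavelength:
λ' = 2.8000 + 4.8526 = 7.6526 pm

Minimum photon energy (maximum energy to electron):
E'_min = hc/λ' = 162.0153 keV

Maximum electron kinetic energy:
K_max = E₀ - E'_min = 442.8000 - 162.0153 = 280.7847 keV

(Intermediate values are shown rounded; full precision is carried through to the final answer.)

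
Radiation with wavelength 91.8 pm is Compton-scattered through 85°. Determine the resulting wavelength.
94.0148 pm

Using the Compton scattering formula:
λ' = λ + Δλ = λ + λ_C(1 - cos θ)

Given:
- Initial wavelength λ = 91.8 pm
- Scattering angle θ = 85°
- Compton wavelength λ_C ≈ 2.4263 pm

Calculate the shift:
Δλ = 2.4263 × (1 - cos(85°))
Δλ = 2.4263 × 0.9128
Δλ = 2.2148 pm

Final wavelength:
λ' = 91.8 + 2.2148 = 94.0148 pm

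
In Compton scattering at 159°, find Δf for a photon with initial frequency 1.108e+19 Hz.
1.637e+18 Hz (decrease)

Convert frequency to wavelength (c = 299792458 m/s):
λ₀ = c/f₀ = 299792458/1.108e+19 = 2.7057081e-11 m = 27.0571 pm

Calculate Compton shift:
Δλ = λ_C(1 - cos(159°)) = 4.6915 pm

Final wavelength:
λ' = λ₀ + Δλ = 27.0571 + 4.6915 = 31.7485 pm

Final frequency:
f' = c/λ' = 299792458/3.1748547e-11 = 9.4427143e+18 Hz

Frequency shift (decrease):
Δf = f₀ - f' = 1.108e+19 - 9.4427143e+18 = 1.637e+18 Hz

(Intermediate values are shown rounded; full precision is carried through to the final answer.)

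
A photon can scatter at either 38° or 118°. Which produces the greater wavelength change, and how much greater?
118° produces the larger shift by a factor of 6.932

Calculate both shifts using Δλ = λ_C(1 - cos θ):

For θ₁ = 38°:
Δλ₁ = 2.4263 × (1 - cos(38°))
Δλ₁ = 2.4263 × 0.2120
Δλ₁ = 0.5144 pm

For θ₂ = 118°:
Δλ₂ = 2.4263 × (1 - cos(118°))
Δλ₂ = 2.4263 × 1.4695
Δλ₂ = 3.5654 pm

The 118° angle produces the larger shift.
Ratio: 3.5654/0.5144 = 6.932

(Intermediate values are shown rounded; full precision is carried through to the final answer.)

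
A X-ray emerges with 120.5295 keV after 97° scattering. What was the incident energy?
163.9000 keV

Convert final energy to wavelength (hc ≈ 1239.842 keV·pm):
λ' = hc/E' = 1239.842 / 120.5295 = 10.2866 pm

Calculate the Compton shift:
Δλ = λ_C(1 - cos(97°))
Δλ = 2.4263 × (1 - cos(97°))
Δλ = 2.7220 pm

Initial wavelength:
λ = λ' - Δλ = 10.2866 - 2.7220 = 7.5646 pm

Initial energy:
E = hc/λ = 1239.842 / 7.5646 = 163.9000 keV

(Intermediate values are shown rounded; full precision is carried through to the final answer.)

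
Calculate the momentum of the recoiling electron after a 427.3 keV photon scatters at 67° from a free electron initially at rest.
2.1918e-22 kg·m/s

The electron is initially at rest, so by conservation of momentum:
p⃗_e = p⃗₀ − p⃗'  (incident photon momentum minus scattered photon momentum)

Photon momentum magnitudes (p = h/λ = E/c):
λ₀ = hc/E₀ = 2.9016 pm → p₀ = h/λ₀ = 2.2836e-22 kg·m/s
Δλ = λ_C(1 − cos 67°) = 1.4783 pm
λ' = 4.3798 pm → p' = h/λ' = 1.5129e-22 kg·m/s

The scattered photon makes angle θ = 67° with the incident direction, so by the law of cosines:
|p⃗_e|² = p₀² + p'² − 2p₀p'cos θ
|p⃗_e|² = (2.2836e-22)² + (1.5129e-22)² − 2·2.2836e-22·1.5129e-22·cos(67°)
|p⃗_e| = 2.1918e-22 kg·m/s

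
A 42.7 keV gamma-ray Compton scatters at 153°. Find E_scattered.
36.8734 keV

First convert energy to wavelength:
λ = hc/E, with hc ≈ 1239.842 keV·pm (i.e. 1239.842 eV·nm)

For E = 42.7 keV = 42700 eV:
λ = 1239.842 keV·pm / 42.7 keV
λ = 29.0361 pm

Calculate the Compton shift:
Δλ = λ_C(1 - cos(153°)) = 2.4263 × 1.8910
Δλ = 4.5882 pm

Final wavelength:
λ' = 29.0361 + 4.5882 = 33.6243 pm

Final energy:
E' = hc/λ' = 1239.842 / 33.6243 = 36.8734 keV

(Intermediate values are shown rounded; full precision is carried through to the final answer.)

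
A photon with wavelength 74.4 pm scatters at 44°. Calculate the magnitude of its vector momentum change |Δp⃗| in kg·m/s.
6.6427e-24 kg·m/s

Photon momentum magnitude is p = h/λ.

Initial momentum:
p₀ = h/λ = 6.6261e-34/7.4400e-11 = 8.9060e-24 kg·m/s

After scattering:
λ' = λ + Δλ = 74.4 + 0.6810 = 75.0810 pm
p' = h/λ' = 6.6261e-34/7.5081e-11 = 8.8252e-24 kg·m/s

Momentum is a vector; the scattered photon's direction makes angle θ = 44° with the incident direction. The magnitude of the vector change Δp⃗ = p⃗₀ − p⃗' is found from the law of cosines:
|Δp⃗|² = p₀² + p'² − 2p₀p'cos θ
|Δp⃗|² = (8.9060e-24)² + (8.8252e-24)² − 2·8.9060e-24·8.8252e-24·cos(44°)
|Δp⃗| = 6.6427e-24 kg·m/s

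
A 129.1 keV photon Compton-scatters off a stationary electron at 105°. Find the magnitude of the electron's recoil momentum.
9.6799e-23 kg·m/s

The electron is initially at rest, so by conservation of momentum:
p⃗_e = p⃗₀ − p⃗'  (incident photon momentum minus scattered photon momentum)

Photon momentum magnitudes (p = h/λ = E/c):
λ₀ = hc/E₀ = 9.6037 pm → p₀ = h/λ₀ = 6.8995e-23 kg·m/s
Δλ = λ_C(1 − cos 105°) = 3.0543 pm
λ' = 12.6580 pm → p' = h/λ' = 5.2347e-23 kg·m/s

The scattered photon makes angle θ = 105° with the incident direction, so by the law of cosines:
|p⃗_e|² = p₀² + p'² − 2p₀p'cos θ
|p⃗_e|² = (6.8995e-23)² + (5.2347e-23)² − 2·6.8995e-23·5.2347e-23·cos(105°)
|p⃗_e| = 9.6799e-23 kg·m/s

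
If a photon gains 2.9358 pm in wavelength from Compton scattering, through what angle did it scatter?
102.12°

From the Compton formula Δλ = λ_C(1 - cos θ), we can solve for θ:

cos θ = 1 - Δλ/λ_C

Given:
- Δλ = 2.9358 pm
- λ_C = h/(m_e·c) ≈ 2.42631024 pm

cos θ = 1 - 2.9358/2.42631024
cos θ = 1 - 1.209985
cos θ = -0.209985

θ = arccos(-0.209985)
θ = 102.12°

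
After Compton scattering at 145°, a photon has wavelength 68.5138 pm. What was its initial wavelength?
64.1000 pm

From λ' = λ + Δλ, we have λ = λ' - Δλ

First calculate the Compton shift:
Δλ = λ_C(1 - cos θ)
Δλ = 2.4263 × (1 - cos(145°))
Δλ = 2.4263 × 1.8192
Δλ = 4.4138 pm

Initial wavelength:
λ = λ' - Δλ
λ = 68.5138 - 4.4138
λ = 64.1000 pm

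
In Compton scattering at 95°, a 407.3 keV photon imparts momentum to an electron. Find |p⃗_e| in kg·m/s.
2.5575e-22 kg·m/s

The electron is initially at rest, so by conservation of momentum:
p⃗_e = p⃗₀ − p⃗'  (incident photon momentum minus scattered photon momentum)

Photon momentum magnitudes (p = h/λ = E/c):
λ₀ = hc/E₀ = 3.0441 pm → p₀ = h/λ₀ = 2.1767e-22 kg·m/s
Δλ = λ_C(1 − cos 95°) = 2.6378 pm
λ' = 5.6818 pm → p' = h/λ' = 1.1662e-22 kg·m/s

The scattered photon makes angle θ = 95° with the incident direction, so by the law of cosines:
|p⃗_e|² = p₀² + p'² − 2p₀p'cos θ
|p⃗_e|² = (2.1767e-22)² + (1.1662e-22)² − 2·2.1767e-22·1.1662e-22·cos(95°)
|p⃗_e| = 2.5575e-22 kg·m/s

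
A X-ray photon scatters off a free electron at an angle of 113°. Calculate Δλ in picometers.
3.3743 pm

Using the Compton scattering formula:
Δλ = λ_C(1 - cos θ)

where λ_C = h/(m_e·c) ≈ 2.4263 pm is the Compton wavelength of an electron.

For θ = 113°:
cos(113°) = -0.3907
1 - cos(113°) = 1.3907

Δλ = 2.4263 × 1.3907
Δλ = 3.3743 pm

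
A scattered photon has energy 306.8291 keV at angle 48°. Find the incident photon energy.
382.9000 keV

Convert final energy to wavelength (hc ≈ 1239.842 keV·pm):
λ' = hc/E' = 1239.842 / 306.8291 = 4.0408 pm

Calculate the Compton shift:
Δλ = λ_C(1 - cos(48°))
Δλ = 2.4263 × (1 - cos(48°))
Δλ = 0.8028 pm

Initial wavelength:
λ = λ' - Δλ = 4.0408 - 0.8028 = 3.2380 pm

Initial energy:
E = hc/λ = 1239.842 / 3.2380 = 382.9000 keV

(Intermediate values are shown rounded; full precision is carried through to the final answer.)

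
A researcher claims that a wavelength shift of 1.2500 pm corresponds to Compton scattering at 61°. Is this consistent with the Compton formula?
Yes, consistent

Calculate the expected shift for θ = 61°:

Δλ_expected = λ_C(1 - cos(61°))
Δλ_expected = 2.4263 × (1 - cos(61°))
Δλ_expected = 2.4263 × 0.5152
Δλ_expected = 1.2500 pm

Given shift: 1.2500 pm
Expected shift: 1.2500 pm
Difference: 0.0000 pm

The values match. This is consistent with Compton scattering at the stated angle.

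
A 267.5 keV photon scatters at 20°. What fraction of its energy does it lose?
0.0306 (or 3.06%)

Calculate initial and final photon energies:

Initial: E₀ = 267.5 keV → λ₀ = 4.6349 pm
Compton shift: Δλ = 0.1463 pm
Final wavelength: λ' = 4.7812 pm
Final energy: E' = 259.3135 keV

Fractional energy loss:
(E₀ - E')/E₀ = (267.5000 - 259.3135)/267.5000
= 8.1865/267.5000
= 0.0306
= 3.06%

(Intermediate values are shown rounded; full precision is carried through to the final answer.)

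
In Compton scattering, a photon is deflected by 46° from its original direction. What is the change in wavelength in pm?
0.7409 pm

Using the Compton scattering formula:
Δλ = λ_C(1 - cos θ)

where λ_C = h/(m_e·c) ≈ 2.4263 pm is the Compton wavelength of an electron.

For θ = 46°:
cos(46°) = 0.6947
1 - cos(46°) = 0.3053

Δλ = 2.4263 × 0.3053
Δλ = 0.7409 pm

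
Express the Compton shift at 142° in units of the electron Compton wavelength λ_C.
1.7880 λ_C

The Compton shift formula is:
Δλ = λ_C(1 - cos θ)

Dividing both sides by λ_C:
Δλ/λ_C = 1 - cos θ

For θ = 142°:
Δλ/λ_C = 1 - cos(142°)
Δλ/λ_C = 1 - -0.7880
Δλ/λ_C = 1.7880

This means the shift is 1.7880 × λ_C = 4.3383 pm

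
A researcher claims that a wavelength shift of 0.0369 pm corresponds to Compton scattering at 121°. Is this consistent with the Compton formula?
No, inconsistent

Calculate the expected shift for θ = 121°:

Δλ_expected = λ_C(1 - cos(121°))
Δλ_expected = 2.4263 × (1 - cos(121°))
Δλ_expected = 2.4263 × 1.5150
Δλ_expected = 3.6760 pm

Given shift: 0.0369 pm
Expected shift: 3.6760 pm
Difference: 3.6391 pm

The values do not match. The given shift corresponds to θ ≈ 10.0°, not 121°.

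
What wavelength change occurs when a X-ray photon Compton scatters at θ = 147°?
4.4612 pm

Using the Compton scattering formula:
Δλ = λ_C(1 - cos θ)

where λ_C = h/(m_e·c) ≈ 2.4263 pm is the Compton wavelength of an electron.

For θ = 147°:
cos(147°) = -0.8387
1 - cos(147°) = 1.8387

Δλ = 2.4263 × 1.8387
Δλ = 4.4612 pm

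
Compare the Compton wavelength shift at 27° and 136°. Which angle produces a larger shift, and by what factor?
136° produces the larger shift by a factor of 15.775

Calculate both shifts using Δλ = λ_C(1 - cos θ):

For θ₁ = 27°:
Δλ₁ = 2.4263 × (1 - cos(27°))
Δλ₁ = 2.4263 × 0.1090
Δλ₁ = 0.2645 pm

For θ₂ = 136°:
Δλ₂ = 2.4263 × (1 - cos(136°))
Δλ₂ = 2.4263 × 1.7193
Δλ₂ = 4.1717 pm

The 136° angle produces the larger shift.
Ratio: 4.1717/0.2645 = 15.775

(Intermediate values are shown rounded; full precision is carried through to the final answer.)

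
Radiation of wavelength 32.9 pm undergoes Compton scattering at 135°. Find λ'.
37.0420 pm

Using the Compton formula: λ' = λ + λ_C(1 − cos θ)

For θ = 135°, cos θ = -√2/2 (exact) ≈ -0.7071, so:
1 − cos 135° = 1 − (-√2/2) ≈ 1.7071

Δλ = λ_C × 1.7071 = 2.4263 × 1.7071 = 4.1420 pm

λ' = 32.9 + 4.1420 = 37.0420 pm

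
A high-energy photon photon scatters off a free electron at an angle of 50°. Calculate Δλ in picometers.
0.8667 pm

Using the Compton scattering formula:
Δλ = λ_C(1 - cos θ)

where λ_C = h/(m_e·c) ≈ 2.4263 pm is the Compton wavelength of an electron.

For θ = 50°:
cos(50°) = 0.6428
1 - cos(50°) = 0.3572

Δλ = 2.4263 × 0.3572
Δλ = 0.8667 pm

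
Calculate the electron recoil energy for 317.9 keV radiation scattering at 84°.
113.7366 keV

By energy conservation: K_e = E_initial - E_final

First find the scattered photon energy:
Initial wavelength: λ = hc/E = 3.9001 pm
Compton shift: Δλ = λ_C(1 - cos(84°)) = 2.1727 pm
Final wavelength: λ' = 3.9001 + 2.1727 = 6.0728 pm
Final photon energy: E' = hc/λ' = 204.1634 keV

Electron kinetic energy:
K_e = E - E' = 317.9000 - 204.1634 = 113.7366 keV

(Intermediate values are shown rounded; full precision is carried through to the final answer.)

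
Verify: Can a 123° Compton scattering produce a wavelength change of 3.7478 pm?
Yes, consistent

Calculate the expected shift for θ = 123°:

Δλ_expected = λ_C(1 - cos(123°))
Δλ_expected = 2.4263 × (1 - cos(123°))
Δλ_expected = 2.4263 × 1.5446
Δλ_expected = 3.7478 pm

Given shift: 3.7478 pm
Expected shift: 3.7478 pm
Difference: 0.0000 pm

The values match. This is consistent with Compton scattering at the stated angle.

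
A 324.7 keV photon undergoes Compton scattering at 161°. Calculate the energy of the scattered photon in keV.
145.2000 keV

First convert energy to wavelength:
λ = hc/E, with hc ≈ 1239.842 keV·pm (i.e. 1239.842 eV·nm)

For E = 324.7 keV = 324700 eV:
λ = 1239.842 keV·pm / 324.7 keV
λ = 3.8184 pm

Calculate the Compton shift:
Δλ = λ_C(1 - cos(161°)) = 2.4263 × 1.9455
Δλ = 4.7204 pm

Final wavelength:
λ' = 3.8184 + 4.7204 = 8.5389 pm

Final energy:
E' = hc/λ' = 1239.842 / 8.5389 = 145.2000 keV

(Intermediate values are shown rounded; full precision is carried through to the final answer.)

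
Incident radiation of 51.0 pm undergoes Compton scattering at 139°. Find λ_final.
55.2575 pm

Using the Compton scattering formula:
λ' = λ + Δλ = λ + λ_C(1 - cos θ)

Given:
- Initial wavelength λ = 51.0 pm
- Scattering angle θ = 139°
- Compton wavelength λ_C ≈ 2.4263 pm

Calculate the shift:
Δλ = 2.4263 × (1 - cos(139°))
Δλ = 2.4263 × 1.7547
Δλ = 4.2575 pm

Final wavelength:
λ' = 51.0 + 4.2575 = 55.2575 pm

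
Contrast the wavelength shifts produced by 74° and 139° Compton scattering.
139° produces the larger shift by a factor of 2.422

Calculate both shifts using Δλ = λ_C(1 - cos θ):

For θ₁ = 74°:
Δλ₁ = 2.4263 × (1 - cos(74°))
Δλ₁ = 2.4263 × 0.7244
Δλ₁ = 1.7575 pm

For θ₂ = 139°:
Δλ₂ = 2.4263 × (1 - cos(139°))
Δλ₂ = 2.4263 × 1.7547
Δλ₂ = 4.2575 pm

The 139° angle produces the larger shift.
Ratio: 4.2575/1.7575 = 2.422

(Intermediate values are shown rounded; full precision is carried through to the final answer.)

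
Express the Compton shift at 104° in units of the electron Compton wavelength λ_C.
1.2419 λ_C

The Compton shift formula is:
Δλ = λ_C(1 - cos θ)

Dividing both sides by λ_C:
Δλ/λ_C = 1 - cos θ

For θ = 104°:
Δλ/λ_C = 1 - cos(104°)
Δλ/λ_C = 1 - -0.2419
Δλ/λ_C = 1.2419

This means the shift is 1.2419 × λ_C = 3.0133 pm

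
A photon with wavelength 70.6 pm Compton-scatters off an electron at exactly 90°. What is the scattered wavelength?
73.0263 pm

Using the Compton formula: λ' = λ + λ_C(1 − cos θ)

For θ = 90°, cos θ = 0 (exact) = 0.0000, so:
1 − cos 90° = 1 − (0) = 1.0000

Δλ = λ_C × 1.0000 = 2.4263 × 1.0000 = 2.4263 pm

λ' = 70.6 + 2.4263 = 73.0263 pm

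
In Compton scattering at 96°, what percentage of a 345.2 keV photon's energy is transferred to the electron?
0.4273 (or 42.73%)

Calculate initial and final photon energies:

Initial: E₀ = 345.2 keV → λ₀ = 3.5917 pm
Compton shift: Δλ = 2.6799 pm
Final wavelength: λ' = 6.2716 pm
Final energy: E' = 197.6918 keV

Fractional energy loss:
(E₀ - E')/E₀ = (345.2000 - 197.6918)/345.2000
= 147.5082/345.2000
= 0.4273
= 42.73%

(Intermediate values are shown rounded; full precision is carried through to the final answer.)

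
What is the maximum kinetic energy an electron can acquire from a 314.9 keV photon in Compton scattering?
173.8466 keV

Maximum energy transfer occurs at θ = 180° (backscattering).

Initial photon: E₀ = 314.9 keV → λ₀ = 3.9373 pm

Maximum Compton shift (at 180°):
Δλ_max = 2λ_C = 2 × 2.4263 = 4.8526 pm

Final wavelength:
λ' = 3.9373 + 4.8526 = 8.7899 pm

Minimum photon energy (maximum energy to electron):
E'_min = hc/λ' = 141.0534 keV

Maximum electron kinetic energy:
K_max = E₀ - E'_min = 314.9000 - 141.0534 = 173.8466 keV

(Intermediate values are shown rounded; full precision is carried through to the final answer.)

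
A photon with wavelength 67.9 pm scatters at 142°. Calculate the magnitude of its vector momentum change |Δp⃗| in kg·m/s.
1.7901e-23 kg·m/s

Photon momentum magnitude is p = h/λ.

Initial momentum:
p₀ = h/λ = 6.6261e-34/6.7900e-11 = 9.7586e-24 kg·m/s

After scattering:
λ' = λ + Δλ = 67.9 + 4.3383 = 72.2383 pm
p' = h/λ' = 6.6261e-34/7.2238e-11 = 9.1725e-24 kg·m/s

Momentum is a vector; the scattered photon's direction makes angle θ = 142° with the incident direction. The magnitude of the vector change Δp⃗ = p⃗₀ − p⃗' is found from the law of cosines:
|Δp⃗|² = p₀² + p'² − 2p₀p'cos θ
|Δp⃗|² = (9.7586e-24)² + (9.1725e-24)² − 2·9.7586e-24·9.1725e-24·cos(142°)
|Δp⃗| = 1.7901e-23 kg·m/s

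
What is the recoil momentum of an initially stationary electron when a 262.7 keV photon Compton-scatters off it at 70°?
1.4367e-22 kg·m/s

The electron is initially at rest, so by conservation of momentum:
p⃗_e = p⃗₀ − p⃗'  (incident photon momentum minus scattered photon momentum)

Photon momentum magnitudes (p = h/λ = E/c):
λ₀ = hc/E₀ = 4.7196 pm → p₀ = h/λ₀ = 1.4039e-22 kg·m/s
Δλ = λ_C(1 − cos 70°) = 1.5965 pm
λ' = 6.3161 pm → p' = h/λ' = 1.0491e-22 kg·m/s

The scattered photon makes angle θ = 70° with the incident direction, so by the law of cosines:
|p⃗_e|² = p₀² + p'² − 2p₀p'cos θ
|p⃗_e|² = (1.4039e-22)² + (1.0491e-22)² − 2·1.4039e-22·1.0491e-22·cos(70°)
|p⃗_e| = 1.4367e-22 kg·m/s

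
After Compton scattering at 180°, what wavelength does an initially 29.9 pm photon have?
34.7526 pm

Using the Compton formula: λ' = λ + λ_C(1 − cos θ)

For θ = 180°, cos θ = -1 (exact) = -1.0000, so:
1 − cos 180° = 1 − (-1) = 2.0000

Δλ = λ_C × 2.0000 = 2.4263 × 2.0000 = 4.8526 pm

λ' = 29.9 + 4.8526 = 34.7526 pm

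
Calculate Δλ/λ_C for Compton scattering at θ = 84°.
0.8955 λ_C

The Compton shift formula is:
Δλ = λ_C(1 - cos θ)

Dividing both sides by λ_C:
Δλ/λ_C = 1 - cos θ

For θ = 84°:
Δλ/λ_C = 1 - cos(84°)
Δλ/λ_C = 1 - 0.1045
Δλ/λ_C = 0.8955

This means the shift is 0.8955 × λ_C = 2.1727 pm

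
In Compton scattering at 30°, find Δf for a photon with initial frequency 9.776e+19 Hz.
9.369e+18 Hz (decrease)

Convert frequency to wavelength (c = 299792458 m/s):
λ₀ = c/f₀ = 299792458/9.776e+19 = 3.0666168e-12 m = 3.0666 pm

Calculate Compton shift:
Δλ = λ_C(1 - cos(30°)) = 0.3251 pm

Final wavelength:
λ' = λ₀ + Δλ = 3.0666 + 0.3251 = 3.3917 pm

Final frequency:
f' = c/λ' = 299792458/3.3916807e-12 = 8.8390530e+19 Hz

Frequency shift (decrease):
Δf = f₀ - f' = 9.776e+19 - 8.8390530e+19 = 9.369e+18 Hz

(Intermediate values are shown rounded; full precision is carried through to the final answer.)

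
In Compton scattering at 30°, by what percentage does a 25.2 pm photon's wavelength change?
1.2899%

Calculate the Compton shift:
Δλ = λ_C(1 - cos(30°))
Δλ = 2.4263 × (1 - cos(30°))
Δλ = 2.4263 × 0.1340
Δλ = 0.3251 pm

Percentage change:
(Δλ/λ₀) × 100 = (0.3251/25.2) × 100
= 1.2899%

(Intermediate values are shown rounded; full precision is carried through to the final answer.)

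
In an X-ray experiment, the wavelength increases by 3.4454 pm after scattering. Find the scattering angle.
114.84°

From the Compton formula Δλ = λ_C(1 - cos θ), we can solve for θ:

cos θ = 1 - Δλ/λ_C

Given:
- Δλ = 3.4454 pm
- λ_C = h/(m_e·c) ≈ 2.42631024 pm

cos θ = 1 - 3.4454/2.42631024
cos θ = 1 - 1.420016
cos θ = -0.420016

θ = arccos(-0.420016)
θ = 114.84°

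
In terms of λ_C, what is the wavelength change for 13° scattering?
0.0256 λ_C

The Compton shift formula is:
Δλ = λ_C(1 - cos θ)

Dividing both sides by λ_C:
Δλ/λ_C = 1 - cos θ

For θ = 13°:
Δλ/λ_C = 1 - cos(13°)
Δλ/λ_C = 1 - 0.9744
Δλ/λ_C = 0.0256

This means the shift is 0.0256 × λ_C = 0.0622 pm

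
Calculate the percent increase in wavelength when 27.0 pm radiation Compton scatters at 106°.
11.4633%

Calculate the Compton shift:
Δλ = λ_C(1 - cos(106°))
Δλ = 2.4263 × (1 - cos(106°))
Δλ = 2.4263 × 1.2756
Δλ = 3.0951 pm

Percentage change:
(Δλ/λ₀) × 100 = (3.0951/27.0) × 100
= 11.4633%

(Intermediate values are shown rounded; full precision is carried through to the final answer.)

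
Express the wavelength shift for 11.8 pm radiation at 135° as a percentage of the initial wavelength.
35.1014%

Calculate the Compton shift:
Δλ = λ_C(1 - cos(135°))
Δλ = 2.4263 × (1 - cos(135°))
Δλ = 2.4263 × 1.7071
Δλ = 4.1420 pm

Percentage change:
(Δλ/λ₀) × 100 = (4.1420/11.8) × 100
= 35.1014%

(Intermediate values are shown rounded; full precision is carried through to the final answer.)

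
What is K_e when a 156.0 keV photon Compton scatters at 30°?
6.1297 keV

By energy conservation: K_e = E_initial - E_final

First find the scattered photon energy:
Initial wavelength: λ = hc/E = 7.9477 pm
Compton shift: Δλ = λ_C(1 - cos(30°)) = 0.3251 pm
Final wavelength: λ' = 7.9477 + 0.3251 = 8.2728 pm
Final photon energy: E' = hc/λ' = 149.8703 keV

Electron kinetic energy:
K_e = E - E' = 156.0000 - 149.8703 = 6.1297 keV

(Intermediate values are shown rounded; full precision is carried through to the final answer.)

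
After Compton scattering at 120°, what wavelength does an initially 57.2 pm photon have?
60.8395 pm

Using the Compton formula: λ' = λ + λ_C(1 − cos θ)

For θ = 120°, cos θ = -1/2 (exact) = -0.5000, so:
1 − cos 120° = 1 − (-1/2) = 1.5000

Δλ = λ_C × 1.5000 = 2.4263 × 1.5000 = 3.6395 pm

λ' = 57.2 + 3.6395 = 60.8395 pm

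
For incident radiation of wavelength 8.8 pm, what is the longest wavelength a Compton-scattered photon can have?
13.6526 pm (at θ = 180°)

The Compton shift is Δλ = λ_C(1 − cos θ).

Since cos θ ranges from −1 to 1, the factor (1 − cos θ) ranges from 0 to 2; the maximum shift occurs at θ = 180° (backscattering):
Δλ_max = 2λ_C = 2 × 2.4263 pm = 4.8526 pm

Maximum scattered wavelength:
λ'_max = λ₀ + Δλ_max = 8.8 + 4.8526 = 13.6526 pm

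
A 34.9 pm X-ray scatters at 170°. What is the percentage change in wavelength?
13.7987%

Calculate the Compton shift:
Δλ = λ_C(1 - cos(170°))
Δλ = 2.4263 × (1 - cos(170°))
Δλ = 2.4263 × 1.9848
Δλ = 4.8158 pm

Percentage change:
(Δλ/λ₀) × 100 = (4.8158/34.9) × 100
= 13.7987%

(Intermediate values are shown rounded; full precision is carried through to the final answer.)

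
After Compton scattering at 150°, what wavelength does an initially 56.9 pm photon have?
61.4276 pm

Using the Compton formula: λ' = λ + λ_C(1 − cos θ)

For θ = 150°, cos θ = -√3/2 (exact) ≈ -0.8660, so:
1 − cos 150° = 1 − (-√3/2) ≈ 1.8660

Δλ = λ_C × 1.8660 = 2.4263 × 1.8660 = 4.5276 pm

λ' = 56.9 + 4.5276 = 61.4276 pm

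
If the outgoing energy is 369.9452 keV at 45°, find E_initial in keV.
469.5000 keV

Convert final energy to wavelength (hc ≈ 1239.842 keV·pm):
λ' = hc/E' = 1239.842 / 369.9452 = 3.3514 pm

Calculate the Compton shift:
Δλ = λ_C(1 - cos(45°))
Δλ = 2.4263 × (1 - cos(45°))
Δλ = 0.7106 pm

Initial wavelength:
λ = λ' - Δλ = 3.3514 - 0.7106 = 2.6408 pm

Initial energy:
E = hc/λ = 1239.842 / 2.6408 = 469.5000 keV

(Intermediate values are shown rounded; full precision is carried through to the final answer.)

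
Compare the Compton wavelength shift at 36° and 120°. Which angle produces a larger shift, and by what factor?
120° produces the larger shift by a factor of 7.854

Calculate both shifts using Δλ = λ_C(1 - cos θ):

For θ₁ = 36°:
Δλ₁ = 2.4263 × (1 - cos(36°))
Δλ₁ = 2.4263 × 0.1910
Δλ₁ = 0.4634 pm

For θ₂ = 120°:
Δλ₂ = 2.4263 × (1 - cos(120°))
Δλ₂ = 2.4263 × 1.5000
Δλ₂ = 3.6395 pm

The 120° angle produces the larger shift.
Ratio: 3.6395/0.4634 = 7.854

(Intermediate values are shown rounded; full precision is carried through to the final answer.)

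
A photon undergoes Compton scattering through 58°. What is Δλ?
1.1406 pm

Using the Compton scattering formula:
Δλ = λ_C(1 - cos θ)

where λ_C = h/(m_e·c) ≈ 2.4263 pm is the Compton wavelength of an electron.

For θ = 58°:
cos(58°) = 0.5299
1 - cos(58°) = 0.4701

Δλ = 2.4263 × 0.4701
Δλ = 1.1406 pm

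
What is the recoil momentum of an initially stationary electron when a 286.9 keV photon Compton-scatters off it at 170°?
2.2510e-22 kg·m/s

The electron is initially at rest, so by conservation of momentum:
p⃗_e = p⃗₀ − p⃗'  (incident photon momentum minus scattered photon momentum)

Photon momentum magnitudes (p = h/λ = E/c):
λ₀ = hc/E₀ = 4.3215 pm → p₀ = h/λ₀ = 1.5333e-22 kg·m/s
Δλ = λ_C(1 − cos 170°) = 4.8158 pm
λ' = 9.1373 pm → p' = h/λ' = 7.2517e-23 kg·m/s

The scattered photon makes angle θ = 170° with the incident direction, so by the law of cosines:
|p⃗_e|² = p₀² + p'² − 2p₀p'cos θ
|p⃗_e|² = (1.5333e-22)² + (7.2517e-23)² − 2·1.5333e-22·7.2517e-23·cos(170°)
|p⃗_e| = 2.2510e-22 kg·m/s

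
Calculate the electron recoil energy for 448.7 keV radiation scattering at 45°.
91.7915 keV

By energy conservation: K_e = E_initial - E_final

First find the scattered photon energy:
Initial wavelength: λ = hc/E = 2.7632 pm
Compton shift: Δλ = λ_C(1 - cos(45°)) = 0.7106 pm
Final wavelength: λ' = 2.7632 + 0.7106 = 3.4738 pm
Final photon energy: E' = hc/λ' = 356.9085 keV

Electron kinetic energy:
K_e = E - E' = 448.7000 - 356.9085 = 91.7915 keV

(Intermediate values are shown rounded; full precision is carried through to the final answer.)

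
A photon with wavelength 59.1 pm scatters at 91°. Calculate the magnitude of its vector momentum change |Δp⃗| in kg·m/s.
1.5676e-23 kg·m/s

Photon momentum magnitude is p = h/λ.

Initial momentum:
p₀ = h/λ = 6.6261e-34/5.9100e-11 = 1.1212e-23 kg·m/s

After scattering:
λ' = λ + Δλ = 59.1 + 2.4687 = 61.5687 pm
p' = h/λ' = 6.6261e-34/6.1569e-11 = 1.0762e-23 kg·m/s

Momentum is a vector; the scattered photon's direction makes angle θ = 91° with the incident direction. The magnitude of the vector change Δp⃗ = p⃗₀ − p⃗' is found from the law of cosines:
|Δp⃗|² = p₀² + p'² − 2p₀p'cos θ
|Δp⃗|² = (1.1212e-23)² + (1.0762e-23)² − 2·1.1212e-23·1.0762e-23·cos(91°)
|Δp⃗| = 1.5676e-23 kg·m/s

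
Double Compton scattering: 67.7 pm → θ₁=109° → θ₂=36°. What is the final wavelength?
71.3796 pm

Apply Compton shift twice:

First scattering at θ₁ = 109°:
Δλ₁ = λ_C(1 - cos(109°))
Δλ₁ = 2.4263 × 1.3256
Δλ₁ = 3.2162 pm

After first scattering:
λ₁ = 67.7 + 3.2162 = 70.9162 pm

Second scattering at θ₂ = 36°:
Δλ₂ = λ_C(1 - cos(36°))
Δλ₂ = 2.4263 × 0.1910
Δλ₂ = 0.4634 pm

Final wavelength:
λ₂ = 70.9162 + 0.4634 = 71.3796 pm

Total shift: Δλ_total = 3.2162 + 0.4634 = 3.6796 pm

(Intermediate values are shown rounded; full precision is carried through to the final answer.)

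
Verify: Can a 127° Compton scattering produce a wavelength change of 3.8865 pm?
Yes, consistent

Calculate the expected shift for θ = 127°:

Δλ_expected = λ_C(1 - cos(127°))
Δλ_expected = 2.4263 × (1 - cos(127°))
Δλ_expected = 2.4263 × 1.6018
Δλ_expected = 3.8865 pm

Given shift: 3.8865 pm
Expected shift: 3.8865 pm
Difference: 0.0000 pm

The values match. This is consistent with Compton scattering at the stated angle.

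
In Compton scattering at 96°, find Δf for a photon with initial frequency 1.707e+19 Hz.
2.260e+18 Hz (decrease)

Convert frequency to wavelength (c = 299792458 m/s):
λ₀ = c/f₀ = 299792458/1.707e+19 = 1.7562534e-11 m = 17.5625 pm

Calculate Compton shift:
Δλ = λ_C(1 - cos(96°)) = 2.6799 pm

Final wavelength:
λ' = λ₀ + Δλ = 17.5625 + 2.6799 = 20.2425 pm

Final frequency:
f' = c/λ' = 299792458/2.0242463e-11 = 1.4810078e+19 Hz

Frequency shift (decrease):
Δf = f₀ - f' = 1.707e+19 - 1.4810078e+19 = 2.260e+18 Hz

(Intermediate values are shown rounded; full precision is carried through to the final answer.)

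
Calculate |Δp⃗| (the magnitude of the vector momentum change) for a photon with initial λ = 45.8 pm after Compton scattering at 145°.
2.6386e-23 kg·m/s

Photon momentum magnitude is p = h/λ.

Initial momentum:
p₀ = h/λ = 6.6261e-34/4.5800e-11 = 1.4467e-23 kg·m/s

After scattering:
λ' = λ + Δλ = 45.8 + 4.4138 = 50.2138 pm
p' = h/λ' = 6.6261e-34/5.0214e-11 = 1.3196e-23 kg·m/s

Momentum is a vector; the scattered photon's direction makes angle θ = 145° with the incident direction. The magnitude of the vector change Δp⃗ = p⃗₀ − p⃗' is found from the law of cosines:
|Δp⃗|² = p₀² + p'² − 2p₀p'cos θ
|Δp⃗|² = (1.4467e-23)² + (1.3196e-23)² − 2·1.4467e-23·1.3196e-23·cos(145°)
|Δp⃗| = 2.6386e-23 kg·m/s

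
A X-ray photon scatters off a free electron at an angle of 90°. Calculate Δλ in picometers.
2.4263 pm

Using the Compton scattering formula:
Δλ = λ_C(1 - cos θ)

where λ_C = h/(m_e·c) ≈ 2.4263 pm is the Compton wavelength of an electron.

For θ = 90°:
cos(90°) = 0.0000
1 - cos(90°) = 1.0000

Δλ = 2.4263 × 1.0000
Δλ = 2.4263 pm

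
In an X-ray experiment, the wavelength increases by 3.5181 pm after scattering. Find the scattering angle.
116.74°

From the Compton formula Δλ = λ_C(1 - cos θ), we can solve for θ:

cos θ = 1 - Δλ/λ_C

Given:
- Δλ = 3.5181 pm
- λ_C = h/(m_e·c) ≈ 2.42631024 pm

cos θ = 1 - 3.5181/2.42631024
cos θ = 1 - 1.449979
cos θ = -0.449979

θ = arccos(-0.449979)
θ = 116.74°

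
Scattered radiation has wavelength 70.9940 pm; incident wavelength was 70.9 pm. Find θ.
16.00°

First find the wavelength shift:
Δλ = λ' - λ = 70.9940 - 70.9 = 0.0940 pm

Using Δλ = λ_C(1 - cos θ), with λ_C = h/(m_e·c) ≈ 2.42631024 pm:
cos θ = 1 - Δλ/λ_C
cos θ = 1 - 0.0940/2.42631024
cos θ = 0.961258

θ = arccos(0.961258)
θ = 16.00°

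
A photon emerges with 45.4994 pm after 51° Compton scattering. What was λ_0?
44.6000 pm

From λ' = λ + Δλ, we have λ = λ' - Δλ

First calculate the Compton shift:
Δλ = λ_C(1 - cos θ)
Δλ = 2.4263 × (1 - cos(51°))
Δλ = 2.4263 × 0.3707
Δλ = 0.8994 pm

Initial wavelength:
λ = λ' - Δλ
λ = 45.4994 - 0.8994
λ = 44.6000 pm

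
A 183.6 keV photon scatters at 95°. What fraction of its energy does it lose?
0.2809 (or 28.09%)

Calculate initial and final photon energies:

Initial: E₀ = 183.6 keV → λ₀ = 6.7530 pm
Compton shift: Δλ = 2.6378 pm
Final wavelength: λ' = 9.3907 pm
Final energy: E' = 132.0283 keV

Fractional energy loss:
(E₀ - E')/E₀ = (183.6000 - 132.0283)/183.6000
= 51.5717/183.6000
= 0.2809
= 28.09%

(Intermediate values are shown rounded; full precision is carried through to the final answer.)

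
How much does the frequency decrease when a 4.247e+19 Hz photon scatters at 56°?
5.588e+18 Hz (decrease)

Convert frequency to wavelength (c = 299792458 m/s):
λ₀ = c/f₀ = 299792458/4.247e+19 = 7.0589230e-12 m = 7.0589 pm

Calculate Compton shift:
Δλ = λ_C(1 - cos(56°)) = 1.0695 pm

Final wavelength:
λ' = λ₀ + Δλ = 7.0589 + 1.0695 = 8.1285 pm

Final frequency:
f' = c/λ' = 299792458/8.1284577e-12 = 3.6881838e+19 Hz

Frequency shift (decrease):
Δf = f₀ - f' = 4.247e+19 - 3.6881838e+19 = 5.588e+18 Hz

(Intermediate values are shown rounded; full precision is carried through to the final answer.)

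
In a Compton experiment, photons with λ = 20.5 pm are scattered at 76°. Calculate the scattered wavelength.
22.3393 pm

Using the Compton scattering formula:
λ' = λ + Δλ = λ + λ_C(1 - cos θ)

Given:
- Initial wavelength λ = 20.5 pm
- Scattering angle θ = 76°
- Compton wavelength λ_C ≈ 2.4263 pm

Calculate the shift:
Δλ = 2.4263 × (1 - cos(76°))
Δλ = 2.4263 × 0.7581
Δλ = 1.8393 pm

Final wavelength:
λ' = 20.5 + 1.8393 = 22.3393 pm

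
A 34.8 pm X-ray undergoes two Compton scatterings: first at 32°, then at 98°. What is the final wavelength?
37.9327 pm

Apply Compton shift twice:

First scattering at θ₁ = 32°:
Δλ₁ = λ_C(1 - cos(32°))
Δλ₁ = 2.4263 × 0.1520
Δλ₁ = 0.3687 pm

After first scattering:
λ₁ = 34.8 + 0.3687 = 35.1687 pm

Second scattering at θ₂ = 98°:
Δλ₂ = λ_C(1 - cos(98°))
Δλ₂ = 2.4263 × 1.1392
Δλ₂ = 2.7640 pm

Final wavelength:
λ₂ = 35.1687 + 2.7640 = 37.9327 pm

Total shift: Δλ_total = 0.3687 + 2.7640 = 3.1327 pm

(Intermediate values are shown rounded; full precision is carried through to the final answer.)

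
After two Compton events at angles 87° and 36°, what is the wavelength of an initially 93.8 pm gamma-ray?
96.5627 pm

Apply Compton shift twice:

First scattering at θ₁ = 87°:
Δλ₁ = λ_C(1 - cos(87°))
Δλ₁ = 2.4263 × 0.9477
Δλ₁ = 2.2993 pm

After first scattering:
λ₁ = 93.8 + 2.2993 = 96.0993 pm

Second scattering at θ₂ = 36°:
Δλ₂ = λ_C(1 - cos(36°))
Δλ₂ = 2.4263 × 0.1910
Δλ₂ = 0.4634 pm

Final wavelength:
λ₂ = 96.0993 + 0.4634 = 96.5627 pm

Total shift: Δλ_total = 2.2993 + 0.4634 = 2.7627 pm

(Intermediate values are shown rounded; full precision is carried through to the final answer.)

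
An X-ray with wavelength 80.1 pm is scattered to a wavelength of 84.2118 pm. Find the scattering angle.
134.00°

First find the wavelength shift:
Δλ = λ' - λ = 84.2118 - 80.1 = 4.1118 pm

Using Δλ = λ_C(1 - cos θ), with λ_C = h/(m_e·c) ≈ 2.42631024 pm:
cos θ = 1 - Δλ/λ_C
cos θ = 1 - 4.1118/2.42631024
cos θ = -0.694672

θ = arccos(-0.694672)
θ = 134.00°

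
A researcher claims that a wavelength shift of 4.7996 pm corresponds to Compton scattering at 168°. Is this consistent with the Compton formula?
Yes, consistent

Calculate the expected shift for θ = 168°:

Δλ_expected = λ_C(1 - cos(168°))
Δλ_expected = 2.4263 × (1 - cos(168°))
Δλ_expected = 2.4263 × 1.9781
Δλ_expected = 4.7996 pm

Given shift: 4.7996 pm
Expected shift: 4.7996 pm
Difference: 0.0000 pm

The values match. This is consistent with Compton scattering at the stated angle.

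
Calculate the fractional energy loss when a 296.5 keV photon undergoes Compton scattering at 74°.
0.2959 (or 29.59%)

Calculate initial and final photon energies:

Initial: E₀ = 296.5 keV → λ₀ = 4.1816 pm
Compton shift: Δλ = 1.7575 pm
Final wavelength: λ' = 5.9391 pm
Final energy: E' = 208.7585 keV

Fractional energy loss:
(E₀ - E')/E₀ = (296.5000 - 208.7585)/296.5000
= 87.7415/296.5000
= 0.2959
= 29.59%

(Intermediate values are shown rounded; full precision is carried through to the final answer.)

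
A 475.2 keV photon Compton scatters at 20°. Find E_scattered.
449.9649 keV

First convert energy to wavelength:
λ = hc/E, with hc ≈ 1239.842 keV·pm (i.e. 1239.842 eV·nm)

For E = 475.2 keV = 475200 eV:
λ = 1239.842 keV·pm / 475.2 keV
λ = 2.6091 pm

Calculate the Compton shift:
Δλ = λ_C(1 - cos(20°)) = 2.4263 × 0.0603
Δλ = 0.1463 pm

Final wavelength:
λ' = 2.6091 + 0.1463 = 2.7554 pm

Final energy:
E' = hc/λ' = 1239.842 / 2.7554 = 449.9649 keV

(Intermediate values are shown rounded; full precision is carried through to the final answer.)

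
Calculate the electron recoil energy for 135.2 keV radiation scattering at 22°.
2.5555 keV

By energy conservation: K_e = E_initial - E_final

First find the scattered photon energy:
Initial wavelength: λ = hc/E = 9.1704 pm
Compton shift: Δλ = λ_C(1 - cos(22°)) = 0.1767 pm
Final wavelength: λ' = 9.1704 + 0.1767 = 9.3471 pm
Final photon energy: E' = hc/λ' = 132.6445 keV

Electron kinetic energy:
K_e = E - E' = 135.2000 - 132.6445 = 2.5555 keV

(Intermediate values are shown rounded; full precision is carried through to the final answer.)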